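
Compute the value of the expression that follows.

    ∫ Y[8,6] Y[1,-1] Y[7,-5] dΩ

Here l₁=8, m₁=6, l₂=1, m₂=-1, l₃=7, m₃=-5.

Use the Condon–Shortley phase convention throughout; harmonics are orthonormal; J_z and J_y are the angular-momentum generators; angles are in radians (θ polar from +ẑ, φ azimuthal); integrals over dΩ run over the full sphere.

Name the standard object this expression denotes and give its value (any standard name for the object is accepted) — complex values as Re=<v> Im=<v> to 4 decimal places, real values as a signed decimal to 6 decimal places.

This is a Gaunt coefficient — the integral of a triple product of spherical harmonics over the sphere.
Rules hold: Σm=0, L=16 even, 7≤7≤9.
N = 17·3·15 = 765
Δ = 2!·14!·0!/17! = 1/2040
Racah Σ t=1..1: t=1:−1/25401600 = -1/25401600
⇒ 3j(8 1 7; 0 0 0)² = 8/255, sgn +1
Racah Σ t=0..0: t=0:+1/1916006400 = 1/1916006400
⇒ 3j(8 1 7; 6 -1 -5)² = 91/2040, sgn +1
4πI² = N·(3j₀)²·(3jₘ)² = 91/85
I = +1·√(1.07059/4π) = 0.29188132

Gaunt coefficient, +0.291881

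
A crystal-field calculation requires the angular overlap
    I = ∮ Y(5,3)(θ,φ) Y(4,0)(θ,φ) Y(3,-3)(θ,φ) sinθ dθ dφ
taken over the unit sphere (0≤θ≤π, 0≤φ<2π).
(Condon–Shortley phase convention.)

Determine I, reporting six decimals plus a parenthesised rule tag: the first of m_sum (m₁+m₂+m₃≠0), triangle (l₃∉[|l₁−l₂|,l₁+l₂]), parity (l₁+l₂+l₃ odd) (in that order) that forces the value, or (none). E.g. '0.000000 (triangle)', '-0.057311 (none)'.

Checks pass: Σm=0; 12 even; l₃=3∈[1,9].
(2·5+1)(2·4+1)(2·3+1) = 693
Δ: 6! 4! 2! / 13! → 1/180180
sum: t=2:+1/576 t=3:−1/144 t=4:+1/576 = -1/288
3j²(5 4 3; 0 0 0) = Δ·Π!·Σ² = 20/1001  (sign +1)
sum: t=2:+1/2304 = 1/2304
3j²(5 4 3; 3 0 -3) = Δ·Π!·Σ² = 5/143  (sign +1)
combine: 4πI² = 693·20/1001·5/143 = 900/1859
take √, sign +1: I = 0.19628026
No selection rule forces the value: the integral is nonzero (none).

0.196280 (none)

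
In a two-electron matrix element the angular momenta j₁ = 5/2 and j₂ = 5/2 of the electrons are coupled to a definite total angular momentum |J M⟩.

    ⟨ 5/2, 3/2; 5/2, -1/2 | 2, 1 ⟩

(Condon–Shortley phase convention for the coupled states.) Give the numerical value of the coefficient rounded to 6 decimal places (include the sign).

triangle: 3!·2!·2!/8! = 24/40320
(j±m)!: 4!·1!·2!·3!·3!·1! = 1728
prefactor² = (2J+1)·Δ·N² = 36/7
  k=0: +1/(0!·3!·1!·2!·1!·0!) = 1/12
  k=1: −1/(1!·2!·0!·1!·2!·1!) = -1/4
Σ = -1/6  ⇒  CG² = 36/7·(-1/6)² = 1/7
CG = −√(1/7) = -0.377964

−√(1/7) = -0.377964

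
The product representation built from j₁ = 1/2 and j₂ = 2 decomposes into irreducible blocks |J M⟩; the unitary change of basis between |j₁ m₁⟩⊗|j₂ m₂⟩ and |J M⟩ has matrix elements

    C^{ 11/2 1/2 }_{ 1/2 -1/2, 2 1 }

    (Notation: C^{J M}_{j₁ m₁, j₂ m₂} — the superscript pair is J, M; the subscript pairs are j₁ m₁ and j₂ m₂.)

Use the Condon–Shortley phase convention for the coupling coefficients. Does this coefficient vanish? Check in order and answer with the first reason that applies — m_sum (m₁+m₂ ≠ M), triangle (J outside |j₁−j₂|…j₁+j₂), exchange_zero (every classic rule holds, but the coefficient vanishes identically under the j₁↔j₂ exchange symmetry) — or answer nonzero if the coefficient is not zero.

m-sum: m₁+m₂ = -1/2+1 = 1/2, M = 1/2  ✓
triangle: need |j₁−j₂| ≤ J ≤ j₁+j₂, i.e. J ∈ [3/2, 5/2]; J = 11/2 is outside ✗ ⇒ coefficient is 0

triangle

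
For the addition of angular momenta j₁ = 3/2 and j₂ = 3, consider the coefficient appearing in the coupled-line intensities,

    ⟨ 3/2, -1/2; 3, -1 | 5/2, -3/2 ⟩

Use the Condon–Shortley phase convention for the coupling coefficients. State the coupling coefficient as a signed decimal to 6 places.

−√(7/20) = -0.591608

j₁+j₂−J=2  J+j₁−j₂=1  J−j₁+j₂=4  j₁+j₂+J+1=8
(j₁±m₁, j₂±m₂, J±M) = (1,2,2,4,1,4)
P² = 576/35
sum k=1..2:
  [1] −1/6 = -1/6
  [2] +1/48 = 1/48
S = -7/48
C² = P²·S² = 7/20 ; C = -0.591608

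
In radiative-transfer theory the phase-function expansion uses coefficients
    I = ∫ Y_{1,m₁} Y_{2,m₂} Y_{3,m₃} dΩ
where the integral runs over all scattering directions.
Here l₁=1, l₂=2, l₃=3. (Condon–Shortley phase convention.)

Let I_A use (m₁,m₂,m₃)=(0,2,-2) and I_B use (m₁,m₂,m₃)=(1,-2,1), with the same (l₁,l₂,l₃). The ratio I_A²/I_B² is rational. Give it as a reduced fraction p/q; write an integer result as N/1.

5/1

Shared (l₁,l₂,l₃)=(1,2,3): N and (l;000)² cancel in I_A²/I_B².
A: Δ = 0!·2!·4!/7! = 1/105; Racah Σ t=0..0: t=0:+1/24 = 1/24; ⇒ 3j(1 2 3; 0 2 -2)² = 1/21, sgn -1
B: Δ = 0!·2!·4!/7! = 1/105; Racah Σ t=0..0: t=0:+1/48 = 1/48; ⇒ 3j(1 2 3; 1 -2 1)² = 1/105, sgn +1
I_A²/I_B² = (1/21)/(1/105) = 5/1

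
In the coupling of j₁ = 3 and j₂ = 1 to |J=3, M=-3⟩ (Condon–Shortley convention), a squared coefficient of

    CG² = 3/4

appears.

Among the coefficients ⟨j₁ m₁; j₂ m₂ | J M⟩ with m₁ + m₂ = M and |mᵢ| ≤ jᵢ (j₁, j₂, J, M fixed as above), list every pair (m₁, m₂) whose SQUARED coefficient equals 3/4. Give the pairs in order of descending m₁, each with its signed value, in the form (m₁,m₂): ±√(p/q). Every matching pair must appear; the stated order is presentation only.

Admissible pairs with m₁+m₂ = M = -3: (-3,0), (-2,-1)
  (m₁,m₂)=(-2,-1): CG² = 1/4, CG = +√(1/4)
  (m₁,m₂)=(-3,0): CG² = 3/4, CG = −√(3/4)   ← matches the target
Pairs with CG² = 3/4: (-3,0): −√(3/4)

(-3,0): −√(3/4)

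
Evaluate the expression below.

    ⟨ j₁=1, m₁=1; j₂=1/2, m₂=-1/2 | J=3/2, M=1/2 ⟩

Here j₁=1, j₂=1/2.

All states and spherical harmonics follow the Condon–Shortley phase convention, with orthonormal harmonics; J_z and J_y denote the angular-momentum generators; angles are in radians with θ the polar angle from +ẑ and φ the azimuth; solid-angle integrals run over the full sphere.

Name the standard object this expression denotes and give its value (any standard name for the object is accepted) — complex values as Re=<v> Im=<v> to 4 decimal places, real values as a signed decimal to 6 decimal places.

This is a Clebsch–Gordan (vector-coupling) coefficient.
triangle: 0!*2!*1!/4! = 2/24
(j±m)!: 2!*0!*0!*1!*2!*1! = 4
prefactor² = (2J+1)*Δ*N² = 4/3
  k=0: +1/(0!*0!*0!*0!*2!*1!) = 1/2
Σ = 1/2  ⇒  CG² = 4/3*(1/2)² = 1/3
CG = +√(1/3) = +0.577350

Clebsch–Gordan coefficient, +√(1/3) ≈ +0.577350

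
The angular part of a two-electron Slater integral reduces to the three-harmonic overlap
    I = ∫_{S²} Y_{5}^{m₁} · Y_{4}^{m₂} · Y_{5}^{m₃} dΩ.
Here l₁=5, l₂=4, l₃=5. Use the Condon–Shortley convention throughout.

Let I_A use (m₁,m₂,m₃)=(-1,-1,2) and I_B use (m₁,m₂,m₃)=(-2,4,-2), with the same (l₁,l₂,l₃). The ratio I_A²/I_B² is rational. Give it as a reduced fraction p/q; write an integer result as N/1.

1/2

Shared (l₁,l₂,l₃)=(5,4,5): N and (l;000)² cancel in I_A²/I_B².
A: Δ = 4!·6!·4!/15! = 1/3153150; Racah Σ t=0..3: t=0:+1/103680 t=1:−1/2880 t=2:+1/1152 t=3:−1/5184 = 7/20736; ⇒ 3j(5 4 5; -1 -1 2)² = 35/2574, sgn -1
B: Δ = 4!·6!·4!/15! = 1/3153150; Racah Σ t=4..4: t=4:+1/20736 = 1/20736; ⇒ 3j(5 4 5; -2 4 -2)² = 35/1287, sgn -1
I_A²/I_B² = (35/2574)/(35/1287) = 1/2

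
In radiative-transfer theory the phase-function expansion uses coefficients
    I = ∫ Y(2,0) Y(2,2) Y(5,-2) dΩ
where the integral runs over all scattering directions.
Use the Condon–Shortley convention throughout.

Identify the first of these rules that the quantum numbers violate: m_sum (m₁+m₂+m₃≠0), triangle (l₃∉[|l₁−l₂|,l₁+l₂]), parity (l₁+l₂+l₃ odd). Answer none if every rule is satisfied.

triangle

Σmᵢ = 0  ✓
l₃∈[|l₁−l₂|,l₁+l₂]=[0,4] required, l₃=5 fails  ✗
Σlᵢ = 9 ⇒ odd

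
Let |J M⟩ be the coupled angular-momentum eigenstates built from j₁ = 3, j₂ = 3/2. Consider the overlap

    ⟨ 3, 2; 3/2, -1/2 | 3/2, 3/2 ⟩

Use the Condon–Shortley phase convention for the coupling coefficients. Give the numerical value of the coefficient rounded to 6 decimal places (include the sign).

j₁+j₂−J=3  J+j₁−j₂=3  J−j₁+j₂=0  j₁+j₂+J+1=7
(j₁±m₁, j₂±m₂, J±M) = (5,1,1,2,3,0)
P² = 288/7
sum k=1..1:
  [1] −1/12 = -1/12
S = -1/12
C² = P²·S² = 2/7 ; C = -0.534522

-0.534522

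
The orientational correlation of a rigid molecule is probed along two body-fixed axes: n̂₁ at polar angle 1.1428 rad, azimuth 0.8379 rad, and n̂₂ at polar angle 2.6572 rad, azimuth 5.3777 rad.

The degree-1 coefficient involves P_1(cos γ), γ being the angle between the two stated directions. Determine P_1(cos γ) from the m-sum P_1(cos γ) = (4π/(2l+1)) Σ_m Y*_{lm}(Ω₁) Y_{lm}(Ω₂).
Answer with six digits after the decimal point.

Addition theorem: P_1(cos γ) = (4π/3) Σ_m Y*_{lm}(Ω₁) Y_{lm}(Ω₂), m = −1…1:
  term(m=-1) = -0.00868 + 0.04982j   from Y*(Ω₁)=0.21029 + 0.23362j, Y(Ω₂)=0.09932 + 0.12657j
  term(m=+0) = -0.08769 + 0.00000j   from Y*(Ω₁)=0.20279 + 0.00000j, Y(Ω₂)=-0.43239 + 0.00000j
  term(m=+1) = -0.00868 - 0.04982j   from Y*(Ω₁)=-0.21029 + 0.23362j, Y(Ω₂)=-0.09932 + 0.12657j
Accumulated sum -0.10506 + 0.00000j; after 4π/(2l+1) scaling, -0.44006 + 0.00000j ⇒ P_1 = -0.440058

-0.440058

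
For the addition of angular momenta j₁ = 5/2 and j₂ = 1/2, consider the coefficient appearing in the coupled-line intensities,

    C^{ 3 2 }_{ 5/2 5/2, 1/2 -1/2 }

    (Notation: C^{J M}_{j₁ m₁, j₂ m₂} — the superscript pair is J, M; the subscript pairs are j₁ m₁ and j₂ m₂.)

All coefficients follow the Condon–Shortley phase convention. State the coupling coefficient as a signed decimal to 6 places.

+√(1/6) ≈ +0.408248

triangle: 0!·5!·1!/7! = 120/5040
(j±m)!: 5!·0!·0!·1!·5!·1! = 14400
prefactor² = (2J+1)·Δ·N² = 2400
  k=0: +1/(0!·0!·0!·0!·5!·1!) = 1/120
Σ = 1/120  ⇒  CG² = 2400·(1/120)² = 1/6
CG = +√(1/6) = +0.408248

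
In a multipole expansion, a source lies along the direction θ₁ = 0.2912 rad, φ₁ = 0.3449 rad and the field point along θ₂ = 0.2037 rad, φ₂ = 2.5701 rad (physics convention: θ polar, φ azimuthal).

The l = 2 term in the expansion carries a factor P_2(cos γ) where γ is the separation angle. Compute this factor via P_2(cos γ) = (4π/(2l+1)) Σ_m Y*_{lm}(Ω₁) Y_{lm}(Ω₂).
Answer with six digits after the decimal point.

Summing Y*_{l m}(θ₁,φ₁)·Y_{l m}(θ₂,φ₂) over m ∈ [−2, 2]; prefactor 4π/(2·2+1) = 2.513274:
  [-2]  conj(Y_{2,-2})(Ω₁) = (0.024560, 0.020262) ; Y_{2,-2}(Ω₂) = (0.006558, 0.014383) ; Δ = (-0.000130, 0.000486)
  [-1]  conj(Y_{2,-1})(Ω₁) = (0.199950, 0.071834) ; Y_{2,-1}(Ω₂) = (-0.128730, -0.082783) ; Δ = (-0.019793, -0.025800)
  [+0]  conj(Y_{2,0})(Ω₁) = (0.552792, -0.000000) ; Y_{2,0}(Ω₂) = (0.592063, 0.000000) ; Δ = (0.327288, 0.000000)
  [+1]  conj(Y_{2,1})(Ω₁) = (-0.199950, 0.071834) ; Y_{2,1}(Ω₂) = (0.128730, -0.082783) ; Δ = (-0.019793, 0.025800)
  [+2]  conj(Y_{2,2})(Ω₁) = (0.024560, -0.020262) ; Y_{2,2}(Ω₂) = (0.006558, -0.014383) ; Δ = (-0.000130, -0.000486)
Accumulated sum (0.287441, 0.000000); after 4π/(2l+1) scaling, (0.722418, 0.000000) ⇒ P_2 = 0.722418

0.722418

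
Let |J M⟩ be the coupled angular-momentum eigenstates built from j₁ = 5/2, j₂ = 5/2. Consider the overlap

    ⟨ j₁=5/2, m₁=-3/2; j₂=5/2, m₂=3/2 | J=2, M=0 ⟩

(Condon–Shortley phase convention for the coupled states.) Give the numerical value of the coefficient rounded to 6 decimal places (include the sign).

triangle: 3!×2!×2!/8! = 24/40320
(j±m)!: 1!×4!×4!×1!×2!×2! = 2304
prefactor² = (2J+1)×Δ×N² = 48/7
  k=2: +1/(2!×1!×2!×2!×0!×0!) = 1/8
  k=3: −1/(3!×0!×1!×1!×1!×1!) = -1/6
Σ = -1/24  ⇒  CG² = 48/7×(-1/24)² = 1/84
CG = −√(1/84) = -0.109109

−√(1/84) ≈ -0.109109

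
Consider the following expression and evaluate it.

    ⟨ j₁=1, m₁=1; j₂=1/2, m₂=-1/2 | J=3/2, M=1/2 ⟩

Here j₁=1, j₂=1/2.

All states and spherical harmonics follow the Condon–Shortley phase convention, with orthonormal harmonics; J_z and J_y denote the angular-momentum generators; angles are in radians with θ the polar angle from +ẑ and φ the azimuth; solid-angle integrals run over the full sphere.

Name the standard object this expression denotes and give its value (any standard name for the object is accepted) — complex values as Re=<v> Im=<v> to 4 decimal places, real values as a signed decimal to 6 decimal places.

This is a Clebsch–Gordan (vector-coupling) coefficient.
j₁+j₂−J=0  J+j₁−j₂=2  J−j₁+j₂=1  j₁+j₂+J+1=4
(j₁±m₁, j₂±m₂, J±M) = (2,0,0,1,2,1)
P² = 4/3
sum k=0..0:
  [0] +1/2 = 1/2
S = 1/2
C² = P²·S² = 1/3 ; C = +0.577350

Clebsch–Gordan coefficient, +√(1/3) ≈ +0.577350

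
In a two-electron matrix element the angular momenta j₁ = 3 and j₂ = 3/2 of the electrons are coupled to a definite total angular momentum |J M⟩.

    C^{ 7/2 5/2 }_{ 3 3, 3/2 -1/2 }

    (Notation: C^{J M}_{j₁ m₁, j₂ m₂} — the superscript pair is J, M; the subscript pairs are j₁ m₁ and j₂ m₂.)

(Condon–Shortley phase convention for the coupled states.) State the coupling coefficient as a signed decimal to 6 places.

j₁+j₂−J=1  J+j₁−j₂=5  J−j₁+j₂=2  j₁+j₂+J+1=9
(j₁±m₁, j₂±m₂, J±M) = (6,0,1,2,6,1)
P² = 38400/7
sum k=0..0:
  [0] +1/120 = 1/120
S = 1/120
C² = P²·S² = 8/21 ; C = +0.617213

+0.617213  (= +√(8/21))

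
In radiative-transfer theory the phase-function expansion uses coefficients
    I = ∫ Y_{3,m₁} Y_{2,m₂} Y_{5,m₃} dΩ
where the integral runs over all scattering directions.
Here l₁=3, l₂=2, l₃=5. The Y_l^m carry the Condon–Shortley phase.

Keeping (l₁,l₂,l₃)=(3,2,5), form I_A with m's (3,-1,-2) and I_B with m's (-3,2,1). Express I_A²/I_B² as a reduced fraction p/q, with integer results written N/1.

7/1

Shared (l₁,l₂,l₃)=(3,2,5): N and (l;000)² cancel in I_A²/I_B².
A: Δ = 0!·6!·4!/11! = 1/2310; Racah Σ t=0..0: t=0:+1/4320 = 1/4320; ⇒ 3j(3 2 5; 3 -1 -2)² = 1/330, sgn -1
B: Δ = 0!·6!·4!/11! = 1/2310; Racah Σ t=0..0: t=0:+1/17280 = 1/17280; ⇒ 3j(3 2 5; -3 2 1)² = 1/2310, sgn +1
I_A²/I_B² = (1/330)/(1/2310) = 7/1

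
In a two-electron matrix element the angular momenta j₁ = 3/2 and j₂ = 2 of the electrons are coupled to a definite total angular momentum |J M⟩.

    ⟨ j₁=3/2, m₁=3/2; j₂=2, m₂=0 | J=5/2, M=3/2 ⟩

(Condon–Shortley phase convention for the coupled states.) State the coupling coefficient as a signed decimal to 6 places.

+0.717137  (= +√(18/35))

j₁+j₂−J=1  J+j₁−j₂=2  J−j₁+j₂=3  j₁+j₂+J+1=7
(j₁±m₁, j₂±m₂, J±M) = (3,0,2,2,4,1)
P² = 288/35
sum k=0..0:
  [0] +1/4 = 1/4
S = 1/4
C² = P²·S² = 18/35 ; C = +0.717137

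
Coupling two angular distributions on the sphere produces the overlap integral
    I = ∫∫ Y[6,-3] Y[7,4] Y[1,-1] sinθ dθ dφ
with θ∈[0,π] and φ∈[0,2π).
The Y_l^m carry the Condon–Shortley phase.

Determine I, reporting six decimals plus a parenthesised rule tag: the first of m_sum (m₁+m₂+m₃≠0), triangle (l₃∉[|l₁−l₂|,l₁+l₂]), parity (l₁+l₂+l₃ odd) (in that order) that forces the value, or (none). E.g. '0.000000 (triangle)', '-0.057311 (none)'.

Checks pass: Σm=0; 14 even; l₃=1∈[1,13].
(2·6+1)(2·7+1)(2·1+1) = 585
Δ: 12! 0! 2! / 15! → 1/1365
sum: t=6:+1/518400 = 1/518400
3j²(6 7 1; 0 0 0) = Δ·Π!·Σ² = 7/195  (sign -1)
sum: t=9:−1/4354560 = -1/4354560
3j²(6 7 1; -3 4 -1) = Δ·Π!·Σ² = 11/273  (sign -1)
combine: 4πI² = 585·7/195·11/273 = 11/13
take √, sign +1: I = 0.25948947
No selection rule forces the value: the integral is nonzero (none).

0.259489 (none)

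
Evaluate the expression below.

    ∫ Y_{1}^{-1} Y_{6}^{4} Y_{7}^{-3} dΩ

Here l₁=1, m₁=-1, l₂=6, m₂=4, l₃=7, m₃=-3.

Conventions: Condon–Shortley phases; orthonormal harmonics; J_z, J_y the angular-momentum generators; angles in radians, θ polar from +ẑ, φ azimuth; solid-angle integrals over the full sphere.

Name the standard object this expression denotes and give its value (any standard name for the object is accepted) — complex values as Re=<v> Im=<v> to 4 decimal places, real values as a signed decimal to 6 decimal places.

This is a Gaunt coefficient — the integral of a triple product of spherical harmonics over the sphere.
m-sum 0 ✓  L=14 even ✓  5≤7≤7 ✓
Π(2lᵢ+1) = 3×13×15 = 585
triangle coeff Δ(1,6,7) = 1/1365
Σ_t [0,0]: t=0:+1/518400 = 1/518400
(3j)²=7/195 [(1 6 7; 0 0 0)], sign=-1
Σ_t [0,0]: t=0:+1/14515200 = 1/14515200
(3j)²=2/455 [(1 6 7; -1 4 -3)], sign=+1
⇒ 4πI² = 6/65
I = (-1)√(6/65/(4π)) = -0.08570655

Gaunt coefficient, -0.085707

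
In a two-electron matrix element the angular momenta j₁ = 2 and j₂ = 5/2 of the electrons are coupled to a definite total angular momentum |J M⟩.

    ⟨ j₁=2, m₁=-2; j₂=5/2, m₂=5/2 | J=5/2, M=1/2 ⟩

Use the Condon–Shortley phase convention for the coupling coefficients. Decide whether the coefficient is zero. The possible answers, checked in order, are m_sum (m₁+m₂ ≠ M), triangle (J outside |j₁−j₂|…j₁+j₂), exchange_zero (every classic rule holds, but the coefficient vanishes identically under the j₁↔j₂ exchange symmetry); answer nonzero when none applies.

nonzero

m-sum: m₁+m₂ = -2+5/2 = 1/2, M = 1/2  ✓
triangle: |j₁−j₂| = 1/2 ≤ J = 5/2 ≤ j₁+j₂ = 9/2  ✓
exchange: j₁≠j₂ or m₁≠m₂ — the exchange symmetry imposes no constraint here
value check: CG = +√(3/14) = +0.462910 ≠ 0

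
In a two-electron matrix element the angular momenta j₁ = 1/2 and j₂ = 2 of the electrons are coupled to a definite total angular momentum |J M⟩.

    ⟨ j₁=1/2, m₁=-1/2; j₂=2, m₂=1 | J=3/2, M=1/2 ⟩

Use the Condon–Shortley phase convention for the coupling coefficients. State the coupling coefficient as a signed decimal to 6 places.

−√(3/5) ≈ -0.774597

triangle: 1!×0!×3!/5! = 6/120
(j±m)!: 0!×1!×3!×1!×2!×1! = 12
prefactor² = (2J+1)×Δ×N² = 12/5
  k=1: −1/(1!×0!×0!×2!×0!×1!) = -1/2
Σ = -1/2  ⇒  CG² = 12/5×(-1/2)² = 3/5
CG = −√(3/5) = -0.774597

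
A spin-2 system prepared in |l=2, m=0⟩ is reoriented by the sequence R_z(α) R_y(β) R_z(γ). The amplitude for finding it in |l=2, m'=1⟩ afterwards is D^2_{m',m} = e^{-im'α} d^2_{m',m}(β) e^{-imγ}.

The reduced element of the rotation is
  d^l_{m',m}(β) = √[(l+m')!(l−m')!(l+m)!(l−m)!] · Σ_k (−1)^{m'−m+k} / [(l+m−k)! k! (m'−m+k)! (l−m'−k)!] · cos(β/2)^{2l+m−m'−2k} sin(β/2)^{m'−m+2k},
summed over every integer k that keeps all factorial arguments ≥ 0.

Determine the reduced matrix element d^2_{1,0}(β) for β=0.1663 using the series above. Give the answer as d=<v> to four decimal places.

d^2_{1,0}(β=0.1663) via the finite sum:
c=cos(0.166300/2)=0.996545, s=sin(0.166300/2)=0.083054; N=√[6·1·2·2]=4.898979
The bounds max(0,m−m')=0 and min(l+m,l−m')=1 give 2 terms
  k=0: (−1)^1·4.8990/(2)·0.9965^3·0.0831^1 = -0.201339
  k=1: (−1)^2·4.8990/(2)·0.9965^1·0.0831^3 = +0.001398
d^2_{1,0}(0.1663) = -0.201339 +0.001398 = -0.199941

d=-0.1999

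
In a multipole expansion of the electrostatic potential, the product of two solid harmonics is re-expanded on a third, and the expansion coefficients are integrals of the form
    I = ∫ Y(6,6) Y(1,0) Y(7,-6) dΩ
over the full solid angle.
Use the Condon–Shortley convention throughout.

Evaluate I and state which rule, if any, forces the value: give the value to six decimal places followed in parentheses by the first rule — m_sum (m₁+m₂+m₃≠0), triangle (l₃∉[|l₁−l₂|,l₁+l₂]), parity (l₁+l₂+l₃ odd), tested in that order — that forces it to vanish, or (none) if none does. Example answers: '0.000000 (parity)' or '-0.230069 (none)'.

0.126157 (none)

m-sum 0 ✓  L=14 even ✓  5≤7≤7 ✓
Π(2lᵢ+1) = 13×3×15 = 585
triangle coeff Δ(6,1,7) = 1/1365
Σ_t [0,0]: t=0:+1/518400 = 1/518400
(3j)²=7/195 [(6 1 7; 0 0 0)], sign=-1
Σ_t [0,0]: t=0:+1/479001600 = 1/479001600
(3j)²=1/105 [(6 1 7; 6 0 -6)], sign=-1
⇒ 4πI² = 1/5
I = (+1)√(1/5/(4π)) = 0.12615663
No selection rule forces the value: the integral is nonzero (none).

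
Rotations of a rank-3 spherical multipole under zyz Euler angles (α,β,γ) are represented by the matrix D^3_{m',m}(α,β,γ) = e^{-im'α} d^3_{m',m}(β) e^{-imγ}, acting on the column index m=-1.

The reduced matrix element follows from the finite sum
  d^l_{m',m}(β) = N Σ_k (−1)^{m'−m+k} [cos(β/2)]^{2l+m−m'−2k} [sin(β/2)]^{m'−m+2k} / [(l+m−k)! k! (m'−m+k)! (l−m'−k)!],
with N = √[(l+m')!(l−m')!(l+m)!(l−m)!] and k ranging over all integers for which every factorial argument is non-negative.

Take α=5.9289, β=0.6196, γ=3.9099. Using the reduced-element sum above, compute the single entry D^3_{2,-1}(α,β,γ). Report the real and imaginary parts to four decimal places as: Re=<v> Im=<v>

Re=0.0138 Im=0.1462

Split into d^3_{2,-1}(β=0.6196) × two z-phases.
Half-angle: c=0.952395, s=0.304868. N=√(120·1·2·24)=75.894664
k: max(0,(-1)−(2))=0 … min(3+(-1),3−(2))=1
  k=0: (−1)^3·75.8947/(12)·0.9524^3·0.3049^3 = -0.154816
  k=1: (−1)^4·75.8947/(24)·0.9524^1·0.3049^5 = +0.007932
d^3_{2,-1}(0.6196) = -0.154816 +0.007932 = -0.146884
Phases: e^{-i·(2)·5.9289}=+0.759293+0.650749i, e^{-i·(-1)·3.9099}=-0.719088-0.694919i ⇒ D=+0.013775+0.146237i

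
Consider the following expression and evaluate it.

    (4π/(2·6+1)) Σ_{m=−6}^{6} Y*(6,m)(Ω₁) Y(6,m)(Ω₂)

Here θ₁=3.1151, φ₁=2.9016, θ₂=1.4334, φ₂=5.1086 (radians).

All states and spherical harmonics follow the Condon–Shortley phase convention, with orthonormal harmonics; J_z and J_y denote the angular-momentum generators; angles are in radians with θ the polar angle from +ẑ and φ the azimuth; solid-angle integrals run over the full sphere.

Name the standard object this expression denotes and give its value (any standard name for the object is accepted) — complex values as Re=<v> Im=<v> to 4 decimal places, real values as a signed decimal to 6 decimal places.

Legendre polynomial (addition theorem), -0.170336

This sum is the spherical-harmonic addition theorem: it equals the Legendre polynomial P_l(cos γ) of the angle γ between the two directions.
Addition theorem: P_6(cos γ) = (4π/13) Σ_m Y*_{lm}(Ω₁) Y_{lm}(Ω₂), m = −6…6:
  m=-6: Y*=+0.000000-0.000000i  Y=+0.329455+0.315855i  product +0.000000-0.000000i
  m=-5: Y*=+0.000000-0.000000i  Y=+0.200465-0.087190i  product -0.000000-0.000000i
  m=-4: Y*=+0.000001-0.000001i  Y=+0.003830+0.272608i  product +0.000000+0.000000i
  m=-3: Y*=+0.000073-0.000064i  Y=+0.224785+0.090346i  product +0.000022-0.000008i
  m=-2: Y*=+0.003237-0.001685i  Y=-0.151226+0.153365i  product -0.000231+0.000751i
  m=-1: Y*=+0.084505-0.020679i  Y=+0.095966+0.229400i  product +0.012853+0.017401i
  m=+0: Y*=+1.009625-0.000000i  Y=-0.199582+0.000000i  product -0.201503+0.000000i
  m=+1: Y*=-0.084505-0.020679i  Y=-0.095966+0.229400i  product +0.012853-0.017401i
  m=+2: Y*=+0.003237+0.001685i  Y=-0.151226-0.153365i  product -0.000231-0.000751i
  m=+3: Y*=-0.000073-0.000064i  Y=-0.224785+0.090346i  product +0.000022+0.000008i
  m=+4: Y*=+0.000001+0.000001i  Y=+0.003830-0.272608i  product +0.000000-0.000000i
  m=+5: Y*=-0.000000-0.000000i  Y=-0.200465-0.087190i  product -0.000000+0.000000i
  m=+6: Y*=+0.000000+0.000000i  Y=+0.329455-0.315855i  product +0.000000+0.000000i
Total Σ_m = -0.176213-0.000000i. Multiply by 0.966644: -0.170336-0.000000i. P_6(cos γ) = -0.170336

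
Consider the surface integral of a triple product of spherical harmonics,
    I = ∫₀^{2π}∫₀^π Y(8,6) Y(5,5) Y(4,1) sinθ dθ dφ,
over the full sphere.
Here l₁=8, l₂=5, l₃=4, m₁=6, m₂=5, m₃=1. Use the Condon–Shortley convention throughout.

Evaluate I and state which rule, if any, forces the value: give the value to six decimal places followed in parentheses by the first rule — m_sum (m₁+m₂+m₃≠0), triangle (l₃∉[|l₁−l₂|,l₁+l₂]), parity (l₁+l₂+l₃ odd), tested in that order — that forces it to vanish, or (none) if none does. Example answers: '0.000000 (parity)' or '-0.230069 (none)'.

0.000000 (m_sum)

m-sum = 6 + 5 + 1 = 12 ≠ 0 ⇒ I = 0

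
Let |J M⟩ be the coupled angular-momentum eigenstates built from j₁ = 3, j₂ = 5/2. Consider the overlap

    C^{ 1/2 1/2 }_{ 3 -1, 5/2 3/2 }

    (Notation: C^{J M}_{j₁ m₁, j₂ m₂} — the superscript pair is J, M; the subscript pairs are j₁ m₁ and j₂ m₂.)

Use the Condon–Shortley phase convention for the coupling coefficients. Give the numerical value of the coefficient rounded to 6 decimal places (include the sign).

+√(2/21) ≈ +0.308607

triangle: 5!*1!*0!/7! = 120/5040
(j±m)!: 2!*4!*4!*1!*1!*0! = 1152
prefactor² = (2J+1)*Δ*N² = 384/7
  k=4: +1/(4!*1!*0!*0!*1!*0!) = 1/24
Σ = 1/24  ⇒  CG² = 384/7*(1/24)² = 2/21
CG = +√(2/21) = +0.308607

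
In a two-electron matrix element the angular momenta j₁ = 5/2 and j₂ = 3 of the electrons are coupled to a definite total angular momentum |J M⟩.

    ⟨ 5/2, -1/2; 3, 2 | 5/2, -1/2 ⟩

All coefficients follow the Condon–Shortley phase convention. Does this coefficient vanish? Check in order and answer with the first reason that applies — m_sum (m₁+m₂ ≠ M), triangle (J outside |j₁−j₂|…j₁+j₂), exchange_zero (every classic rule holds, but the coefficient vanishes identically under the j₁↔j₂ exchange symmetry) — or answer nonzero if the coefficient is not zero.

m-sum: m₁+m₂ = -1/2+2 = 3/2, M = -1/2  ✗ ⇒ coefficient is 0

m_sum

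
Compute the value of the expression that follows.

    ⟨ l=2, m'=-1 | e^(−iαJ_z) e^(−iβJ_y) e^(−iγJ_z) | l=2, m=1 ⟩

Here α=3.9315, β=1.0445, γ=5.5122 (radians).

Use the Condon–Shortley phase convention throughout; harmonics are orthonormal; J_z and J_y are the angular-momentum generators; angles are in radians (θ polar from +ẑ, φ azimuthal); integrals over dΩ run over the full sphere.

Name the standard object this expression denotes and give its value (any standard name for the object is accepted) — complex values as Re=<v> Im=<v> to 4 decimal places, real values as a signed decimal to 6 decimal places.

This is a Wigner D-matrix element — the rotation-matrix element ⟨l m'| R(α,β,γ) |l m⟩ in the angular-momentum basis.
Split into d^2_{-1,1}(β=1.0445) × two z-phases.
Half-angle: c=0.866699, s=0.498831. N=√(1·6·6·1)=6.000000
k: max(0,(1)−(-1))=2 … min(2+(1),2−(-1))=3
  k=2: (−1)^0·6.0000/(2)·0.8667^2·0.4988^2 = +0.560745
  k=3: (−1)^1·6.0000/(6)·0.8667^0·0.4988^4 = -0.061918
d^2_{-1,1}(1.0445) = +0.560745 -0.061918 = +0.498827
D = (-0.703911-0.710288i)·(+0.498827)·(+0.717224+0.696842i) = -0.004940-0.498803i

Wigner D-matrix element, Re=-0.0049 Im=-0.4988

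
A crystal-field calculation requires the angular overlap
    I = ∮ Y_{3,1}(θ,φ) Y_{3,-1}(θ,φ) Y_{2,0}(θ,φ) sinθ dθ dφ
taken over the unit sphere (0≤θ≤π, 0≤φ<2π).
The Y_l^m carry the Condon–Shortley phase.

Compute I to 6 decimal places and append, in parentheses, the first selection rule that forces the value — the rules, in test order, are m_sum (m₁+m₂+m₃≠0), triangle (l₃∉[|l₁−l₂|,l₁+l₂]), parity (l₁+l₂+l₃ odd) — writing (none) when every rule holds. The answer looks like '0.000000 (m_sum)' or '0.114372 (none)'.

-0.126157 (none)

m-sum 0 ✓  L=8 even ✓  0≤2≤6 ✓
Π(2lᵢ+1) = 7×7×5 = 245
triangle coeff Δ(3,3,2) = 1/3780
Σ_t [1,3]: t=1:−1/24 t=2:+1/4 t=3:−1/24 = 1/6
(3j)²=4/105 [(3 3 2; 0 0 0)], sign=+1
Σ_t [0,2]: t=0:+1/96 t=1:−1/6 t=2:+1/16 = -3/32
(3j)²=3/140 [(3 3 2; 1 -1 0)], sign=-1
⇒ 4πI² = 1/5
I = (-1)√(1/5/(4π)) = -0.12615663
No selection rule forces the value: the integral is nonzero (none).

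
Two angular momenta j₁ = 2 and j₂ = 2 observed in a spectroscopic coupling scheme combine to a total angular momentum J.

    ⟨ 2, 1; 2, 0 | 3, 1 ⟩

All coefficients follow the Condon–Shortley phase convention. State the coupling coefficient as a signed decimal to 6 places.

√[7·1!3!3!/8! · 3!1!2!2!4!2!] = √(36/5)
  +(−1)^0/∏(0,1,1,2,2,1)! = 1/4  (running 1/4)
  +(−1)^1/∏(1,0,0,1,3,2)! = -1/12  (running 1/6)
⟨..|..⟩ = √(36/5)·(1/6) = +0.447214

+0.447214  (= +√(1/5))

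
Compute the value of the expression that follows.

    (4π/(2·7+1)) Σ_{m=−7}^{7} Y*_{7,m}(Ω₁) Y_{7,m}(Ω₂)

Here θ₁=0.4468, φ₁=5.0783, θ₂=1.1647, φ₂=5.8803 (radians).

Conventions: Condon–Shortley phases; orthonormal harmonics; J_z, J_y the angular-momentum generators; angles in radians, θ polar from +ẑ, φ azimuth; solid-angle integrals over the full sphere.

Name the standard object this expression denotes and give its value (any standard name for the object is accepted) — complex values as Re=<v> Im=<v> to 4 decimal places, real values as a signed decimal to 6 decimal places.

Legendre polynomial (addition theorem), +0.299738

This sum is the spherical-harmonic addition theorem: it equals the Legendre polynomial P_l(cos γ) of the angle γ between the two directions.
Summing Y*_{l m}(θ₁,φ₁)·Y_{l m}(θ₂,φ₂) over m ∈ [−7, 7]; prefactor 4π/(2·7+1) = 0.837758:
  term(m=-7) = (0.000304, 0.000241)   from Y*(Ω₁)=(-0.000771, -0.001176), Y(Ω₂)=(-0.261995, 0.087228)
  term(m=-6) = (0.000485, 0.004854)   from Y*(Ω₁)=(0.006421, -0.008906), Y(Ω₂)=(-0.332751, 0.294375)
  term(m=-5) = (-0.008440, 0.009972)   from Y*(Ω₁)=(0.051139, 0.013536), Y(Ω₂)=(-0.106000, 0.223052)
  term(m=-4) = (0.034961, -0.002325)   from Y*(Ω₁)=(0.018683, 0.173688), Y(Ω₂)=(0.008170, -0.200408)
  term(m=-3) = (0.095129, 0.086095)   from Y*(Ω₁)=(-0.348849, 0.178550), Y(Ω₂)=(-0.115990, -0.306164)
  term(m=-2) = (-0.001209, -0.036402)   from Y*(Ω₁)=(-0.394425, -0.354274), Y(Ω₂)=(0.047578, 0.049557)
  term(m=-1) = (0.051855, -0.053606)   from Y*(Ω₁)=(0.080592, -0.210333), Y(Ω₂)=(0.304608, 0.129824)
  term(m=+0) = (0.011615, 0.000000)   from Y*(Ω₁)=(-0.394971, -0.000000), Y(Ω₂)=(-0.029408, 0.000000)
  term(m=+1) = (0.051855, 0.053606)   from Y*(Ω₁)=(-0.080592, -0.210333), Y(Ω₂)=(-0.304608, 0.129824)
  term(m=+2) = (-0.001209, 0.036402)   from Y*(Ω₁)=(-0.394425, 0.354274), Y(Ω₂)=(0.047578, -0.049557)
  term(m=+3) = (0.095129, -0.086095)   from Y*(Ω₁)=(0.348849, 0.178550), Y(Ω₂)=(0.115990, -0.306164)
  term(m=+4) = (0.034961, 0.002325)   from Y*(Ω₁)=(0.018683, -0.173688), Y(Ω₂)=(0.008170, 0.200408)
  term(m=+5) = (-0.008440, -0.009972)   from Y*(Ω₁)=(-0.051139, 0.013536), Y(Ω₂)=(0.106000, 0.223052)
  term(m=+6) = (0.000485, -0.004854)   from Y*(Ω₁)=(0.006421, 0.008906), Y(Ω₂)=(-0.332751, -0.294375)
  term(m=+7) = (0.000304, -0.000241)   from Y*(Ω₁)=(0.000771, -0.001176), Y(Ω₂)=(0.261995, 0.087228)
Accumulated sum (0.357786, -0.000000); after 4π/(2l+1) scaling, (0.299738, -0.000000) ⇒ P_7 = 0.299738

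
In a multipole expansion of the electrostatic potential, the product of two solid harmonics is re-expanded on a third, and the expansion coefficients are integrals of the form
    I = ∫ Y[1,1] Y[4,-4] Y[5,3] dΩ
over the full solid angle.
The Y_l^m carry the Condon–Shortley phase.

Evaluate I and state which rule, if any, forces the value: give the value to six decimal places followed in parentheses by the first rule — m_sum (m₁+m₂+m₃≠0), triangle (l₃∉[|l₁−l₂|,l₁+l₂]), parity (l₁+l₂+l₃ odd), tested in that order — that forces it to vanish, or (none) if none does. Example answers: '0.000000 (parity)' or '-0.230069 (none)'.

-0.049106 (none)

m-sum 0 ✓  L=10 even ✓  3≤5≤5 ✓
Π(2lᵢ+1) = 3×9×11 = 297
triangle coeff Δ(1,4,5) = 1/495
Σ_t [0,0]: t=0:+1/576 = 1/576
(3j)²=5/99 [(1 4 5; 0 0 0)], sign=-1
Σ_t [0,0]: t=0:+1/80640 = 1/80640
(3j)²=1/495 [(1 4 5; 1 -4 3)], sign=+1
⇒ 4πI² = 1/33
I = (-1)√(1/33/(4π)) = -0.04910640
No selection rule forces the value: the integral is nonzero (none).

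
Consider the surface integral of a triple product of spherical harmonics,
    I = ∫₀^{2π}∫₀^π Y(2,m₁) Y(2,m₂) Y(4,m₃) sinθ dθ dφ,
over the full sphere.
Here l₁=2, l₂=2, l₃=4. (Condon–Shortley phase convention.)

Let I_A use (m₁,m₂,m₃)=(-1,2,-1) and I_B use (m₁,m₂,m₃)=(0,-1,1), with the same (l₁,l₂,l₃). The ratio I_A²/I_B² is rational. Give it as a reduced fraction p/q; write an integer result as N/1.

Same 2,2,4: normalisation and zero-m 3j drop out of the ratio.
A: Δ: 0! 4! 4! / 9! → 1/630; sum: t=0:+1/144 = 1/144; 3j²(2 2 4; -1 2 -1) = Δ·Π!·Σ² = 1/126  (sign -1)
B: Δ: 0! 4! 4! / 9! → 1/630; sum: t=0:+1/24 = 1/24; 3j²(2 2 4; 0 -1 1) = Δ·Π!·Σ² = 1/21  (sign -1)
I_A²/I_B² = (1/126)/(1/21) = 1/6

1/6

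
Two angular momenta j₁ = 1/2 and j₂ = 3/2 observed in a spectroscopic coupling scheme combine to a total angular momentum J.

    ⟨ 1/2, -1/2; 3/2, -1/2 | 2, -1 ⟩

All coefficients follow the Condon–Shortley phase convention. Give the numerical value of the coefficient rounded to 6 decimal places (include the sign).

triangle: 0!*1!*3!/5! = 6/120
(j±m)!: 0!*1!*1!*2!*1!*3! = 12
prefactor² = (2J+1)*Δ*N² = 3
  k=0: +1/(0!*0!*1!*1!*0!*2!) = 1/2
Σ = 1/2  ⇒  CG² = 3*(1/2)² = 3/4
CG = +√(3/4) = +0.866025

+0.866025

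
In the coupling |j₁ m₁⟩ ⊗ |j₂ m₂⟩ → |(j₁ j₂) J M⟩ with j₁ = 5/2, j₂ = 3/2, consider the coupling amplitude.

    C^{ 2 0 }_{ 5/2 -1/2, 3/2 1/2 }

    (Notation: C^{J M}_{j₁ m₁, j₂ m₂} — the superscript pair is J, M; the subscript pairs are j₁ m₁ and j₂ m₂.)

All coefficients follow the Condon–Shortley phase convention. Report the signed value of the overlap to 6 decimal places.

−√(1/14) = -0.267261

√[5·2!3!1!/7! · 2!3!2!1!2!2!] = √(8/7)
  +(−1)^1/∏(1,1,2,1,1,0)! = -1/2  (running -1/2)
  +(−1)^2/∏(2,0,1,0,2,1)! = 1/4  (running -1/4)
⟨..|..⟩ = √(8/7)·(-1/4) = -0.267261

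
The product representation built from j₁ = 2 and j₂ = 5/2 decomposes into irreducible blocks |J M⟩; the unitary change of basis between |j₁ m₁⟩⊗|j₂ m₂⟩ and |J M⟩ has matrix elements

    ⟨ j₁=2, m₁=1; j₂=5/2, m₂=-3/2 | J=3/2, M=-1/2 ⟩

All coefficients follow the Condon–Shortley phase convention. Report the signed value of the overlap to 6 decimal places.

−√(2/105) = -0.138013

triangle: 3!*1!*2!/7! = 12/5040
(j±m)!: 3!*1!*1!*4!*1!*2! = 288
prefactor² = (2J+1)*Δ*N² = 96/35
  k=0: +1/(0!*3!*1!*1!*0!*1!) = 1/6
  k=1: −1/(1!*2!*0!*0!*1!*2!) = -1/4
Σ = -1/12  ⇒  CG² = 96/35*(-1/12)² = 2/105
CG = −√(2/105) = -0.138013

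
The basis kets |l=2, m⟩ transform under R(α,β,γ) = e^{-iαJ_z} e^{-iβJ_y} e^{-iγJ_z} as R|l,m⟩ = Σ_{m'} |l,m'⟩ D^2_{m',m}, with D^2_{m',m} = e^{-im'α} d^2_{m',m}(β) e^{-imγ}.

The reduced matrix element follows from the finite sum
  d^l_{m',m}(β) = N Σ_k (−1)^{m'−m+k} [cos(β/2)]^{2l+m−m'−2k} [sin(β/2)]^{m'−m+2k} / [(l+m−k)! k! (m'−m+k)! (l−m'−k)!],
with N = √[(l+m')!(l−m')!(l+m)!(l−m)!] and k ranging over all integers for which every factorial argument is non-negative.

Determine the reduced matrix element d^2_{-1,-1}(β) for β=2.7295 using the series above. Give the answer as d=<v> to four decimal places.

d=-0.1186

d^2_{-1,-1}(β=2.7295) via the finite sum:
With c≡cos(β/2)=0.204591 and s≡sin(β/2)=0.978847, N=[1·6·1·6]^{1/2}=6.000000
k: max(0,(-1)−(-1))=0 … min(2+(-1),2−(-1))=1
  k=0: (−1)^0·6.0000/(6)·0.2046^4·0.9788^0 = +0.001752
  k=1: (−1)^1·6.0000/(2)·0.2046^2·0.9788^2 = -0.120317
d^2_{-1,-1}(2.7295) = +0.001752 -0.120317 = -0.118565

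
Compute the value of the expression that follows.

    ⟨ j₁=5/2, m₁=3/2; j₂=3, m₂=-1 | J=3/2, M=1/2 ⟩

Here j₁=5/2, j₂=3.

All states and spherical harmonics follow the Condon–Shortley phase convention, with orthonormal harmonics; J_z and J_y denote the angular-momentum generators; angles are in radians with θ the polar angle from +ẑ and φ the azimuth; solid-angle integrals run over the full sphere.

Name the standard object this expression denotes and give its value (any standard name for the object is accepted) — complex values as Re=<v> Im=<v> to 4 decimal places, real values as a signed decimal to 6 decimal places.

Clebsch–Gordan coefficient, −√(7/30) ≈ -0.483046

This is a Clebsch–Gordan (vector-coupling) coefficient.
√[4·4!1!2!/8! · 4!1!2!4!2!1!] = √(384/35)
  +(−1)^0/∏(0,4,1,2,0,0)! = 1/48  (running 1/48)
  +(−1)^1/∏(1,3,0,1,1,1)! = -1/6  (running -7/48)
⟨..|..⟩ = √(384/35)·(-7/48) = -0.483046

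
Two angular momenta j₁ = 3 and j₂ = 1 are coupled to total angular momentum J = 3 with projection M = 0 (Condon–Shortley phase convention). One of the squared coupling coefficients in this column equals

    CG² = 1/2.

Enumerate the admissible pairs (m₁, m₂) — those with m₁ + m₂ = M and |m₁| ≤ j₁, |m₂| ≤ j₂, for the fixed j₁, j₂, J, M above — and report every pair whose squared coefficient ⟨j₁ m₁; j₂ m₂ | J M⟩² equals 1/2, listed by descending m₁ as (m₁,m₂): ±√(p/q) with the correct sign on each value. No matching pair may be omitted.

Admissible pairs with m₁+m₂ = M = 0: (-1,1), (0,0), (1,-1)
  (m₁,m₂)=(1,-1): CG² = 1/2, CG = +√(1/2)   ← matches the target
  (m₁,m₂)=(0,0): CG² = 0/1, CG = 0
  (m₁,m₂)=(-1,1): CG² = 1/2, CG = −√(1/2)   ← matches the target
Pairs with CG² = 1/2: (1,-1): +√(1/2); (-1,1): −√(1/2)

(1,-1): +√(1/2); (-1,1): −√(1/2)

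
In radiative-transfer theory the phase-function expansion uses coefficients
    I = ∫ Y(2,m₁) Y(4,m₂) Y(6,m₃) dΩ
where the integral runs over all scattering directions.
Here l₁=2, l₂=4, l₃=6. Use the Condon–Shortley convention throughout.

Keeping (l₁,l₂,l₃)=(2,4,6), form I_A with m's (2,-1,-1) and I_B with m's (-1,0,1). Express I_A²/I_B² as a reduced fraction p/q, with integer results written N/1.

1/5

Same 2,4,6: normalisation and zero-m 3j drop out of the ratio.
A: Δ: 0! 4! 8! / 13! → 1/6435; sum: t=0:+1/17280 = 1/17280; 3j²(2 4 6; 2 -1 -1) = Δ·Π!·Σ² = 7/1287  (sign -1)
B: Δ: 0! 4! 8! / 13! → 1/6435; sum: t=0:+1/3456 = 1/3456; 3j²(2 4 6; -1 0 1) = Δ·Π!·Σ² = 35/1287  (sign -1)
I_A²/I_B² = (7/1287)/(35/1287) = 1/5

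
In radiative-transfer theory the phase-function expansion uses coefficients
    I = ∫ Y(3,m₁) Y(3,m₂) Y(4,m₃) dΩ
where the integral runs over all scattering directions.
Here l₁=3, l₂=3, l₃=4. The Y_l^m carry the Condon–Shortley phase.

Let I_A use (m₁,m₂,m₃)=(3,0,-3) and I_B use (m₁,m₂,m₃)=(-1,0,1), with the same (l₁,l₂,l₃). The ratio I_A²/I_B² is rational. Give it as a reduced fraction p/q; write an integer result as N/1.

Shared (l₁,l₂,l₃)=(3,3,4): N and (l;000)² cancel in I_A²/I_B².
A: Δ = 2!·4!·4!/11! = 1/34650; Racah Σ t=0..0: t=0:+1/288 = 1/288; ⇒ 3j(3 3 4; 3 0 -3)² = 1/22, sgn -1
B: Δ = 2!·4!·4!/11! = 1/34650; Racah Σ t=0..2: t=0:+1/288 t=1:−1/24 t=2:+1/48 = -5/288; ⇒ 3j(3 3 4; -1 0 1)² = 5/462, sgn +1
I_A²/I_B² = (1/22)/(5/462) = 21/5

21/5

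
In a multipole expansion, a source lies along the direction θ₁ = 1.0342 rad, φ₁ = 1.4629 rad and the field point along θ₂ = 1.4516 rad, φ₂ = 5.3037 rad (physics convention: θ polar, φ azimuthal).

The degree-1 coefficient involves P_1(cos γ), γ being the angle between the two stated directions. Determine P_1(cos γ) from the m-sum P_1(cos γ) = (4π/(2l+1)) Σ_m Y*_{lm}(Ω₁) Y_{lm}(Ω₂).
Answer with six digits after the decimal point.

Addition theorem: P_1(cos γ) = (4π/3) Σ_m Y*_{lm}(Ω₁) Y_{lm}(Ω₂), m = −1…1:
  m=-1: Y*=+0.031976+0.295209i  Y=+0.191229+0.284798i  product -0.077960+0.065559i
  m=+0: Y*=+0.249780-0.000000i  Y=+0.058102+0.000000i  product +0.014513+0.000000i
  m=+1: Y*=-0.031976+0.295209i  Y=-0.191229+0.284798i  product -0.077960-0.065559i
Accumulated sum -0.141408+0.000000i; after 4π/(2l+1) scaling, -0.592327+0.000000i ⇒ P_1 = -0.592327

-0.592327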